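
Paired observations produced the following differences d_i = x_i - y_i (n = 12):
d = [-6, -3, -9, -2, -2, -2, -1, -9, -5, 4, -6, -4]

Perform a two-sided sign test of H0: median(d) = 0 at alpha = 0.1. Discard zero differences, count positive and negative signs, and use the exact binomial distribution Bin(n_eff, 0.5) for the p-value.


Step 1: Discard zero differences. Original n = 12; n_eff = number of nonzero differences = 12.
Nonzero differences (with sign): -6, -3, -9, -2, -2, -2, -1, -9, -5, +4, -6, -4
Step 2: Count signs: positive = 1, negative = 11.
Step 3: Under H0: P(positive) = 0.5, so the number of positives S ~ Bin(12, 0.5).
Step 4: Two-sided exact p-value = sum of Bin(12,0.5) probabilities at or below the observed probability = 0.006348.
Step 5: alpha = 0.1. reject H0.

n_eff = 12, pos = 1, neg = 11, p = 0.006348, reject H0.


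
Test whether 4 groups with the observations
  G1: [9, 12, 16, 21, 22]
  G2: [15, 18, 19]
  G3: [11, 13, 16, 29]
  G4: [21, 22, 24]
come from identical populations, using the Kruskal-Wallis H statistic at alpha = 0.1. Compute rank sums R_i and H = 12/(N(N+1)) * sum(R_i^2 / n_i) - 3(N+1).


Step 1: Combine all N = 15 observations and assign midranks.
sorted (value, group, rank): (9,G1,1), (11,G3,2), (12,G1,3), (13,G3,4), (15,G2,5), (16,G1,6.5), (16,G3,6.5), (18,G2,8), (19,G2,9), (21,G1,10.5), (21,G4,10.5), (22,G1,12.5), (22,G4,12.5), (24,G4,14), (29,G3,15)
Step 2: Sum ranks within each group.
R_1 = 33.5 (n_1 = 5)
R_2 = 22 (n_2 = 3)
R_3 = 27.5 (n_3 = 4)
R_4 = 37 (n_4 = 3)
Step 3: H = 12/(N(N+1)) * sum(R_i^2/n_i) - 3(N+1)
     = 12/(15*16) * (33.5^2/5 + 22^2/3 + 27.5^2/4 + 37^2/3) - 3*16
     = 0.050000 * 1031.18 - 48
     = 3.558958.
Step 4: Ties present; correction factor C = 1 - 18/(15^3 - 15) = 0.994643. Corrected H = 3.558958 / 0.994643 = 3.578127.
Step 5: Under H0, H ~ chi^2(3); p-value = 0.310770.
Step 6: alpha = 0.1. fail to reject H0.

H = 3.5781, df = 3, p = 0.310770, fail to reject H0.


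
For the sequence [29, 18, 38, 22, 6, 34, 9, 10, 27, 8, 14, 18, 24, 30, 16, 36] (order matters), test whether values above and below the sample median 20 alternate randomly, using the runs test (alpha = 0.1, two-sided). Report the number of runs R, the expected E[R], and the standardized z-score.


Step 1: Compute median = 20; label A = above, B = below.
Labels in order: ABAABABBABBBAABA  (n_A = 8, n_B = 8)
Step 2: Count runs R = 11.
Step 3: Under H0 (random ordering), E[R] = 2*n_A*n_B/(n_A+n_B) + 1 = 2*8*8/16 + 1 = 9.0000.
        Var[R] = 2*n_A*n_B*(2*n_A*n_B - n_A - n_B) / ((n_A+n_B)^2 * (n_A+n_B-1)) = 14336/3840 = 3.7333.
        SD[R] = 1.9322.
Step 4: Continuity-corrected z = (R - 0.5 - E[R]) / SD[R] = (11 - 0.5 - 9.0000) / 1.9322 = 0.7763.
Step 5: Two-sided p-value via normal approximation = 2*(1 - Phi(|z|)) = 0.437558.
Step 6: alpha = 0.1. fail to reject H0.

R = 11, z = 0.7763, p = 0.437558, fail to reject H0.


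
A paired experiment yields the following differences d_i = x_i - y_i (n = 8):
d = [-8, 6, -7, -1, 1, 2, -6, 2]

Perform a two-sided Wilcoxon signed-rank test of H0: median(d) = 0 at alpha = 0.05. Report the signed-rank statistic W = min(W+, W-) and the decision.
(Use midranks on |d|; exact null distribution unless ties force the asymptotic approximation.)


Step 1: Drop any zero differences (none here) and take |d_i|.
|d| = [8, 6, 7, 1, 1, 2, 6, 2]
Step 2: Midrank |d_i| (ties get averaged ranks).
ranks: |8|->8, |6|->5.5, |7|->7, |1|->1.5, |1|->1.5, |2|->3.5, |6|->5.5, |2|->3.5
Step 3: Attach original signs; sum ranks with positive sign and with negative sign.
W+ = 5.5 + 1.5 + 3.5 + 3.5 = 14
W- = 8 + 7 + 1.5 + 5.5 = 22
(Check: W+ + W- = 36 should equal n(n+1)/2 = 36.)
Step 4: Test statistic W = min(W+, W-) = 14.
Step 5: Ties in |d|, so use the tie-corrected normal approximation.
        E[W] = n(n+1)/4 = 8*9/4 = 18.
        Tie groups: |d|=1 (t=2), |d|=2 (t=2), |d|=6 (t=2); sum(t^3 - t) = 18.
        Var[W] = n(n+1)(2n+1)/24 - sum(t^3-t)/48 = 1224/24 - 18/48 = 50.625.
        z = (W - E[W]) / sqrt(Var[W]) = (14 - 18) / 7.1151 = -0.5622.
        Two-sided p = 2*Phi(z) = 0.573992.
Step 6: alpha = 0.05. fail to reject H0.

W+ = 14, W- = 22, W = min = 14, p = 0.573992, fail to reject H0.


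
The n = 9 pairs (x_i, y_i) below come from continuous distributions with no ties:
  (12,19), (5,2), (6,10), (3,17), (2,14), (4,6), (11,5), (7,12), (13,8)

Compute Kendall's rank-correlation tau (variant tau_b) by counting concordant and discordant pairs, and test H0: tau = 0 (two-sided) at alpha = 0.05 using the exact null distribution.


Step 1: Enumerate the 36 unordered pairs (i,j) with i<j and classify each by sign(x_j-x_i) * sign(y_j-y_i).
  (1,2):dx=-7,dy=-17->C; (1,3):dx=-6,dy=-9->C; (1,4):dx=-9,dy=-2->C; (1,5):dx=-10,dy=-5->C
  (1,6):dx=-8,dy=-13->C; (1,7):dx=-1,dy=-14->C; (1,8):dx=-5,dy=-7->C; (1,9):dx=+1,dy=-11->D
  (2,3):dx=+1,dy=+8->C; (2,4):dx=-2,dy=+15->D; (2,5):dx=-3,dy=+12->D; (2,6):dx=-1,dy=+4->D
  (2,7):dx=+6,dy=+3->C; (2,8):dx=+2,dy=+10->C; (2,9):dx=+8,dy=+6->C; (3,4):dx=-3,dy=+7->D
  (3,5):dx=-4,dy=+4->D; (3,6):dx=-2,dy=-4->C; (3,7):dx=+5,dy=-5->D; (3,8):dx=+1,dy=+2->C
  (3,9):dx=+7,dy=-2->D; (4,5):dx=-1,dy=-3->C; (4,6):dx=+1,dy=-11->D; (4,7):dx=+8,dy=-12->D
  (4,8):dx=+4,dy=-5->D; (4,9):dx=+10,dy=-9->D; (5,6):dx=+2,dy=-8->D; (5,7):dx=+9,dy=-9->D
  (5,8):dx=+5,dy=-2->D; (5,9):dx=+11,dy=-6->D; (6,7):dx=+7,dy=-1->D; (6,8):dx=+3,dy=+6->C
  (6,9):dx=+9,dy=+2->C; (7,8):dx=-4,dy=+7->D; (7,9):dx=+2,dy=+3->C; (8,9):dx=+6,dy=-4->D
Step 2: C = 17, D = 19, total pairs = 36.
Step 3: tau = (C - D)/(n(n-1)/2) = (17 - 19)/36 = -0.055556.
Step 4: Exact two-sided p-value (enumerate n! = 362880 permutations of y under H0): p = 0.919455.
Step 5: alpha = 0.05. fail to reject H0.

tau_b = -0.0556 (C=17, D=19), p = 0.919455, fail to reject H0.


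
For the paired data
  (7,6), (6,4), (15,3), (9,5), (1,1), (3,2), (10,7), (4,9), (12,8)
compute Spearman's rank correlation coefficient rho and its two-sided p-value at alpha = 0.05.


Step 1: Rank x and y separately (midranks; no ties here).
rank(x): 7->5, 6->4, 15->9, 9->6, 1->1, 3->2, 10->7, 4->3, 12->8
rank(y): 6->6, 4->4, 3->3, 5->5, 1->1, 2->2, 7->7, 9->9, 8->8
Step 2: d_i = R_x(i) - R_y(i); compute d_i^2.
  (5-6)^2=1, (4-4)^2=0, (9-3)^2=36, (6-5)^2=1, (1-1)^2=0, (2-2)^2=0, (7-7)^2=0, (3-9)^2=36, (8-8)^2=0
sum(d^2) = 74.
Step 3: rho = 1 - 6*74 / (9*(9^2 - 1)) = 1 - 444/720 = 0.383333.
Step 4: Under H0, t = rho * sqrt((n-2)/(1-rho^2)) = 1.0981 ~ t(7).
Step 5: Two-sided p-value from the t-distribution with 7 df = 0.308495.
Step 6: alpha = 0.05. fail to reject H0.

rho = 0.3833, p = 0.308495, fail to reject H0 at alpha = 0.05.


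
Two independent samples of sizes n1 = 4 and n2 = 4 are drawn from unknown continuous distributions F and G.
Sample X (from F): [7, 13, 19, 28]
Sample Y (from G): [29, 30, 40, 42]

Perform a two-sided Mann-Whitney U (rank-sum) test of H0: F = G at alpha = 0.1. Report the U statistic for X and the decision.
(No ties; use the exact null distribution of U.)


Step 1: Combine and sort all 8 observations; assign midranks.
sorted (value, group): (7,X), (13,X), (19,X), (28,X), (29,Y), (30,Y), (40,Y), (42,Y)
ranks: 7->1, 13->2, 19->3, 28->4, 29->5, 30->6, 40->7, 42->8
Step 2: Rank sum for X: R1 = 1 + 2 + 3 + 4 = 10.
Step 3: U_X = R1 - n1(n1+1)/2 = 10 - 4*5/2 = 10 - 10 = 0.
       U_Y = n1*n2 - U_X = 16 - 0 = 16.
Step 4: No ties, so the exact null distribution of U (based on enumerating the C(8,4) = 70 equally likely rank assignments) gives the two-sided p-value.
Step 5: p-value = 0.028571; compare to alpha = 0.1. reject H0.

U_X = 0, p = 0.028571, reject H0 at alpha = 0.1.


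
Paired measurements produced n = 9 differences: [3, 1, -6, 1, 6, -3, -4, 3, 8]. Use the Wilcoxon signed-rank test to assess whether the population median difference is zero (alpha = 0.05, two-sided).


Step 1: Drop any zero differences (none here) and take |d_i|.
|d| = [3, 1, 6, 1, 6, 3, 4, 3, 8]
Step 2: Midrank |d_i| (ties get averaged ranks).
ranks: |3|->4, |1|->1.5, |6|->7.5, |1|->1.5, |6|->7.5, |3|->4, |4|->6, |3|->4, |8|->9
Step 3: Attach original signs; sum ranks with positive sign and with negative sign.
W+ = 4 + 1.5 + 1.5 + 7.5 + 4 + 9 = 27.5
W- = 7.5 + 4 + 6 = 17.5
(Check: W+ + W- = 45 should equal n(n+1)/2 = 45.)
Step 4: Test statistic W = min(W+, W-) = 17.5.
Step 5: Ties in |d|, so use the tie-corrected normal approximation.
        E[W] = n(n+1)/4 = 9*10/4 = 22.5.
        Tie groups: |d|=1 (t=2), |d|=3 (t=3), |d|=6 (t=2); sum(t^3 - t) = 36.
        Var[W] = n(n+1)(2n+1)/24 - sum(t^3-t)/48 = 1710/24 - 36/48 = 70.5.
        z = (W - E[W]) / sqrt(Var[W]) = (17.5 - 22.5) / 8.3964 = -0.5955.
        Two-sided p = 2*Phi(z) = 0.551515.
Step 6: alpha = 0.05. fail to reject H0.

W+ = 27.5, W- = 17.5, W = min = 17.5, p = 0.551515, fail to reject H0.


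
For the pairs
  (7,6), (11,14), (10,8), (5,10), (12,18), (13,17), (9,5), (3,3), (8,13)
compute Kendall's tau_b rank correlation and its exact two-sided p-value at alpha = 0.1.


Step 1: Enumerate the 36 unordered pairs (i,j) with i<j and classify each by sign(x_j-x_i) * sign(y_j-y_i).
  (1,2):dx=+4,dy=+8->C; (1,3):dx=+3,dy=+2->C; (1,4):dx=-2,dy=+4->D; (1,5):dx=+5,dy=+12->C
  (1,6):dx=+6,dy=+11->C; (1,7):dx=+2,dy=-1->D; (1,8):dx=-4,dy=-3->C; (1,9):dx=+1,dy=+7->C
  (2,3):dx=-1,dy=-6->C; (2,4):dx=-6,dy=-4->C; (2,5):dx=+1,dy=+4->C; (2,6):dx=+2,dy=+3->C
  (2,7):dx=-2,dy=-9->C; (2,8):dx=-8,dy=-11->C; (2,9):dx=-3,dy=-1->C; (3,4):dx=-5,dy=+2->D
  (3,5):dx=+2,dy=+10->C; (3,6):dx=+3,dy=+9->C; (3,7):dx=-1,dy=-3->C; (3,8):dx=-7,dy=-5->C
  (3,9):dx=-2,dy=+5->D; (4,5):dx=+7,dy=+8->C; (4,6):dx=+8,dy=+7->C; (4,7):dx=+4,dy=-5->D
  (4,8):dx=-2,dy=-7->C; (4,9):dx=+3,dy=+3->C; (5,6):dx=+1,dy=-1->D; (5,7):dx=-3,dy=-13->C
  (5,8):dx=-9,dy=-15->C; (5,9):dx=-4,dy=-5->C; (6,7):dx=-4,dy=-12->C; (6,8):dx=-10,dy=-14->C
  (6,9):dx=-5,dy=-4->C; (7,8):dx=-6,dy=-2->C; (7,9):dx=-1,dy=+8->D; (8,9):dx=+5,dy=+10->C
Step 2: C = 29, D = 7, total pairs = 36.
Step 3: tau = (C - D)/(n(n-1)/2) = (29 - 7)/36 = 0.611111.
Step 4: Exact two-sided p-value (enumerate n! = 362880 permutations of y under H0): p = 0.024741.
Step 5: alpha = 0.1. reject H0.

tau_b = 0.6111 (C=29, D=7), p = 0.024741, reject H0.


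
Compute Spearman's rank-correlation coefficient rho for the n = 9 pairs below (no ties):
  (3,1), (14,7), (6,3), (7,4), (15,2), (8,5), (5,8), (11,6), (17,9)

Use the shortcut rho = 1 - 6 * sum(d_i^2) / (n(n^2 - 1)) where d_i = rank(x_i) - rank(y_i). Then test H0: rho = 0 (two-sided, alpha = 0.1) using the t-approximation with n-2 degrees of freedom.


Step 1: Rank x and y separately (midranks; no ties here).
rank(x): 3->1, 14->7, 6->3, 7->4, 15->8, 8->5, 5->2, 11->6, 17->9
rank(y): 1->1, 7->7, 3->3, 4->4, 2->2, 5->5, 8->8, 6->6, 9->9
Step 2: d_i = R_x(i) - R_y(i); compute d_i^2.
  (1-1)^2=0, (7-7)^2=0, (3-3)^2=0, (4-4)^2=0, (8-2)^2=36, (5-5)^2=0, (2-8)^2=36, (6-6)^2=0, (9-9)^2=0
sum(d^2) = 72.
Step 3: rho = 1 - 6*72 / (9*(9^2 - 1)) = 1 - 432/720 = 0.400000.
Step 4: Under H0, t = rho * sqrt((n-2)/(1-rho^2)) = 1.1547 ~ t(7).
Step 5: Two-sided p-value from the t-distribution with 7 df = 0.286105.
Step 6: alpha = 0.1. fail to reject H0.

rho = 0.4000, p = 0.286105, fail to reject H0 at alpha = 0.1.


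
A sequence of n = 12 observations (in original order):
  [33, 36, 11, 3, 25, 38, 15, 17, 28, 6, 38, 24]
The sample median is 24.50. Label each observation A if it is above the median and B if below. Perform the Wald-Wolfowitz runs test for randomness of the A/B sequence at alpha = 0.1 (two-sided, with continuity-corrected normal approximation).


Step 1: Compute median = 24.50; label A = above, B = below.
Labels in order: AABBAABBABAB  (n_A = 6, n_B = 6)
Step 2: Count runs R = 8.
Step 3: Under H0 (random ordering), E[R] = 2*n_A*n_B/(n_A+n_B) + 1 = 2*6*6/12 + 1 = 7.0000.
        Var[R] = 2*n_A*n_B*(2*n_A*n_B - n_A - n_B) / ((n_A+n_B)^2 * (n_A+n_B-1)) = 4320/1584 = 2.7273.
        SD[R] = 1.6514.
Step 4: Continuity-corrected z = (R - 0.5 - E[R]) / SD[R] = (8 - 0.5 - 7.0000) / 1.6514 = 0.3028.
Step 5: Two-sided p-value via normal approximation = 2*(1 - Phi(|z|)) = 0.762069.
Step 6: alpha = 0.1. fail to reject H0.

R = 8, z = 0.3028, p = 0.762069, fail to reject H0.


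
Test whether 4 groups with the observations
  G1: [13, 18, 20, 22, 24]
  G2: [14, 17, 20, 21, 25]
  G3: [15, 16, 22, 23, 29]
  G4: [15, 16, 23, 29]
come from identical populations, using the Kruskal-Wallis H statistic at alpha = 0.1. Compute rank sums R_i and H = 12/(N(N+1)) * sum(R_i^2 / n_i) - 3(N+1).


Step 1: Combine all N = 19 observations and assign midranks.
sorted (value, group, rank): (13,G1,1), (14,G2,2), (15,G3,3.5), (15,G4,3.5), (16,G3,5.5), (16,G4,5.5), (17,G2,7), (18,G1,8), (20,G1,9.5), (20,G2,9.5), (21,G2,11), (22,G1,12.5), (22,G3,12.5), (23,G3,14.5), (23,G4,14.5), (24,G1,16), (25,G2,17), (29,G3,18.5), (29,G4,18.5)
Step 2: Sum ranks within each group.
R_1 = 47 (n_1 = 5)
R_2 = 46.5 (n_2 = 5)
R_3 = 54.5 (n_3 = 5)
R_4 = 42 (n_4 = 4)
Step 3: H = 12/(N(N+1)) * sum(R_i^2/n_i) - 3(N+1)
     = 12/(19*20) * (47^2/5 + 46.5^2/5 + 54.5^2/5 + 42^2/4) - 3*20
     = 0.031579 * 1909.3 - 60
     = 0.293684.
Step 4: Ties present; correction factor C = 1 - 36/(19^3 - 19) = 0.994737. Corrected H = 0.293684 / 0.994737 = 0.295238.
Step 5: Under H0, H ~ chi^2(3); p-value = 0.960922.
Step 6: alpha = 0.1. fail to reject H0.

H = 0.2952, df = 3, p = 0.960922, fail to reject H0.


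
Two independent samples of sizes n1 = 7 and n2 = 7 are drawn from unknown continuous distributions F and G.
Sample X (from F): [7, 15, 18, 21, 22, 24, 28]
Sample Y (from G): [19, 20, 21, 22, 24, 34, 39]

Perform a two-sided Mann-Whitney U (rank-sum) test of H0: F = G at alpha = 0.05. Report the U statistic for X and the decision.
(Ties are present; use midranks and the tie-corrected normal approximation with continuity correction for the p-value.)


Step 1: Combine and sort all 14 observations; assign midranks.
sorted (value, group): (7,X), (15,X), (18,X), (19,Y), (20,Y), (21,X), (21,Y), (22,X), (22,Y), (24,X), (24,Y), (28,X), (34,Y), (39,Y)
ranks: 7->1, 15->2, 18->3, 19->4, 20->5, 21->6.5, 21->6.5, 22->8.5, 22->8.5, 24->10.5, 24->10.5, 28->12, 34->13, 39->14
Step 2: Rank sum for X: R1 = 1 + 2 + 3 + 6.5 + 8.5 + 10.5 + 12 = 43.5.
Step 3: U_X = R1 - n1(n1+1)/2 = 43.5 - 7*8/2 = 43.5 - 28 = 15.5.
       U_Y = n1*n2 - U_X = 49 - 15.5 = 33.5.
Step 4: Ties are present, so use the tie-corrected normal approximation (with continuity correction) for the p-value.
Step 5: p-value = 0.275850; compare to alpha = 0.05. fail to reject H0.

U_X = 15.5, p = 0.275850, fail to reject H0 at alpha = 0.05.


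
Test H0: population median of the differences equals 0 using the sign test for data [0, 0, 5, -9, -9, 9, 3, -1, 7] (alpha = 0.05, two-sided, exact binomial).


Step 1: Discard zero differences. Original n = 9; n_eff = number of nonzero differences = 7.
Nonzero differences (with sign): +5, -9, -9, +9, +3, -1, +7
Step 2: Count signs: positive = 4, negative = 3.
Step 3: Under H0: P(positive) = 0.5, so the number of positives S ~ Bin(7, 0.5).
Step 4: Two-sided exact p-value = sum of Bin(7,0.5) probabilities at or below the observed probability = 1.000000.
Step 5: alpha = 0.05. fail to reject H0.

n_eff = 7, pos = 4, neg = 3, p = 1.000000, fail to reject H0.


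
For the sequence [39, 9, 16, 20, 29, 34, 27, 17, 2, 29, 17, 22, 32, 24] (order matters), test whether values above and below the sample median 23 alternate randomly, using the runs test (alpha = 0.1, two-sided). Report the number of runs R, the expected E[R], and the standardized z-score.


Step 1: Compute median = 23; label A = above, B = below.
Labels in order: ABBBAAABBABBAA  (n_A = 7, n_B = 7)
Step 2: Count runs R = 7.
Step 3: Under H0 (random ordering), E[R] = 2*n_A*n_B/(n_A+n_B) + 1 = 2*7*7/14 + 1 = 8.0000.
        Var[R] = 2*n_A*n_B*(2*n_A*n_B - n_A - n_B) / ((n_A+n_B)^2 * (n_A+n_B-1)) = 8232/2548 = 3.2308.
        SD[R] = 1.7974.
Step 4: Continuity-corrected z = (R + 0.5 - E[R]) / SD[R] = (7 + 0.5 - 8.0000) / 1.7974 = -0.2782.
Step 5: Two-sided p-value via normal approximation = 2*(1 - Phi(|z|)) = 0.780879.
Step 6: alpha = 0.1. fail to reject H0.

R = 7, z = -0.2782, p = 0.780879, fail to reject H0.


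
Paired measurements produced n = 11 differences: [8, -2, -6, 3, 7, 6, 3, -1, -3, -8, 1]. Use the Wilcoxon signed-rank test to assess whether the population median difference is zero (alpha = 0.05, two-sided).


Step 1: Drop any zero differences (none here) and take |d_i|.
|d| = [8, 2, 6, 3, 7, 6, 3, 1, 3, 8, 1]
Step 2: Midrank |d_i| (ties get averaged ranks).
ranks: |8|->10.5, |2|->3, |6|->7.5, |3|->5, |7|->9, |6|->7.5, |3|->5, |1|->1.5, |3|->5, |8|->10.5, |1|->1.5
Step 3: Attach original signs; sum ranks with positive sign and with negative sign.
W+ = 10.5 + 5 + 9 + 7.5 + 5 + 1.5 = 38.5
W- = 3 + 7.5 + 1.5 + 5 + 10.5 = 27.5
(Check: W+ + W- = 66 should equal n(n+1)/2 = 66.)
Step 4: Test statistic W = min(W+, W-) = 27.5.
Step 5: Ties in |d|, so use the tie-corrected normal approximation.
        E[W] = n(n+1)/4 = 11*12/4 = 33.
        Tie groups: |d|=1 (t=2), |d|=3 (t=3), |d|=6 (t=2), |d|=8 (t=2); sum(t^3 - t) = 42.
        Var[W] = n(n+1)(2n+1)/24 - sum(t^3-t)/48 = 3036/24 - 42/48 = 125.625.
        z = (W - E[W]) / sqrt(Var[W]) = (27.5 - 33) / 11.2083 = -0.4907.
        Two-sided p = 2*Phi(z) = 0.623632.
Step 6: alpha = 0.05. fail to reject H0.

W+ = 38.5, W- = 27.5, W = min = 27.5, p = 0.623632, fail to reject H0.


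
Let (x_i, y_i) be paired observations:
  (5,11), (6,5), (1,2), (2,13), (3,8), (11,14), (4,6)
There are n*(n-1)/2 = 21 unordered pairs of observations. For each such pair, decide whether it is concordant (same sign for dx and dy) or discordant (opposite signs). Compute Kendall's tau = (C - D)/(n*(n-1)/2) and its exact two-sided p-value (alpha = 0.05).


Step 1: Enumerate the 21 unordered pairs (i,j) with i<j and classify each by sign(x_j-x_i) * sign(y_j-y_i).
  (1,2):dx=+1,dy=-6->D; (1,3):dx=-4,dy=-9->C; (1,4):dx=-3,dy=+2->D; (1,5):dx=-2,dy=-3->C
  (1,6):dx=+6,dy=+3->C; (1,7):dx=-1,dy=-5->C; (2,3):dx=-5,dy=-3->C; (2,4):dx=-4,dy=+8->D
  (2,5):dx=-3,dy=+3->D; (2,6):dx=+5,dy=+9->C; (2,7):dx=-2,dy=+1->D; (3,4):dx=+1,dy=+11->C
  (3,5):dx=+2,dy=+6->C; (3,6):dx=+10,dy=+12->C; (3,7):dx=+3,dy=+4->C; (4,5):dx=+1,dy=-5->D
  (4,6):dx=+9,dy=+1->C; (4,7):dx=+2,dy=-7->D; (5,6):dx=+8,dy=+6->C; (5,7):dx=+1,dy=-2->D
  (6,7):dx=-7,dy=-8->C
Step 2: C = 13, D = 8, total pairs = 21.
Step 3: tau = (C - D)/(n(n-1)/2) = (13 - 8)/21 = 0.238095.
Step 4: Exact two-sided p-value (enumerate n! = 5040 permutations of y under H0): p = 0.561905.
Step 5: alpha = 0.05. fail to reject H0.

tau_b = 0.2381 (C=13, D=8), p = 0.561905, fail to reject H0.


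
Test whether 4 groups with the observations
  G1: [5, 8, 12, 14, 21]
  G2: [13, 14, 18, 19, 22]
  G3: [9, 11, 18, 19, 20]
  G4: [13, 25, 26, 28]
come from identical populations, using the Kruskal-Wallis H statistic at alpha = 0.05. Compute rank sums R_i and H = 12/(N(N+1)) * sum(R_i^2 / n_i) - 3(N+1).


Step 1: Combine all N = 19 observations and assign midranks.
sorted (value, group, rank): (5,G1,1), (8,G1,2), (9,G3,3), (11,G3,4), (12,G1,5), (13,G2,6.5), (13,G4,6.5), (14,G1,8.5), (14,G2,8.5), (18,G2,10.5), (18,G3,10.5), (19,G2,12.5), (19,G3,12.5), (20,G3,14), (21,G1,15), (22,G2,16), (25,G4,17), (26,G4,18), (28,G4,19)
Step 2: Sum ranks within each group.
R_1 = 31.5 (n_1 = 5)
R_2 = 54 (n_2 = 5)
R_3 = 44 (n_3 = 5)
R_4 = 60.5 (n_4 = 4)
Step 3: H = 12/(N(N+1)) * sum(R_i^2/n_i) - 3(N+1)
     = 12/(19*20) * (31.5^2/5 + 54^2/5 + 44^2/5 + 60.5^2/4) - 3*20
     = 0.031579 * 2083.91 - 60
     = 5.807763.
Step 4: Ties present; correction factor C = 1 - 24/(19^3 - 19) = 0.996491. Corrected H = 5.807763 / 0.996491 = 5.828213.
Step 5: Under H0, H ~ chi^2(3); p-value = 0.120274.
Step 6: alpha = 0.05. fail to reject H0.

H = 5.8282, df = 3, p = 0.120274, fail to reject H0.


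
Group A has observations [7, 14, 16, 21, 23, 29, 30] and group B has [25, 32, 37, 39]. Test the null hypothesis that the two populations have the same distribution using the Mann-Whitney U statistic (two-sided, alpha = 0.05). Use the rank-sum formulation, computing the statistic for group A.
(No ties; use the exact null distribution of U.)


Step 1: Combine and sort all 11 observations; assign midranks.
sorted (value, group): (7,X), (14,X), (16,X), (21,X), (23,X), (25,Y), (29,X), (30,X), (32,Y), (37,Y), (39,Y)
ranks: 7->1, 14->2, 16->3, 21->4, 23->5, 25->6, 29->7, 30->8, 32->9, 37->10, 39->11
Step 2: Rank sum for X: R1 = 1 + 2 + 3 + 4 + 5 + 7 + 8 = 30.
Step 3: U_X = R1 - n1(n1+1)/2 = 30 - 7*8/2 = 30 - 28 = 2.
       U_Y = n1*n2 - U_X = 28 - 2 = 26.
Step 4: No ties, so the exact null distribution of U (based on enumerating the C(11,7) = 330 equally likely rank assignments) gives the two-sided p-value.
Step 5: p-value = 0.024242; compare to alpha = 0.05. reject H0.

U_X = 2, p = 0.024242, reject H0 at alpha = 0.05.


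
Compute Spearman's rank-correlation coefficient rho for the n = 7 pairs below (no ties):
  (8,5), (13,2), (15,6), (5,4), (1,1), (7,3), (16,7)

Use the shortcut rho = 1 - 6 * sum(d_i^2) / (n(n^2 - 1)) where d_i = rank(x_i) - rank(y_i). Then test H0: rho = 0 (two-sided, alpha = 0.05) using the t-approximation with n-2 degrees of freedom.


Step 1: Rank x and y separately (midranks; no ties here).
rank(x): 8->4, 13->5, 15->6, 5->2, 1->1, 7->3, 16->7
rank(y): 5->5, 2->2, 6->6, 4->4, 1->1, 3->3, 7->7
Step 2: d_i = R_x(i) - R_y(i); compute d_i^2.
  (4-5)^2=1, (5-2)^2=9, (6-6)^2=0, (2-4)^2=4, (1-1)^2=0, (3-3)^2=0, (7-7)^2=0
sum(d^2) = 14.
Step 3: rho = 1 - 6*14 / (7*(7^2 - 1)) = 1 - 84/336 = 0.750000.
Step 4: Under H0, t = rho * sqrt((n-2)/(1-rho^2)) = 2.5355 ~ t(5).
Step 5: Two-sided p-value from the t-distribution with 5 df = 0.052181.
Step 6: alpha = 0.05. fail to reject H0.

rho = 0.7500, p = 0.052181, fail to reject H0 at alpha = 0.05.


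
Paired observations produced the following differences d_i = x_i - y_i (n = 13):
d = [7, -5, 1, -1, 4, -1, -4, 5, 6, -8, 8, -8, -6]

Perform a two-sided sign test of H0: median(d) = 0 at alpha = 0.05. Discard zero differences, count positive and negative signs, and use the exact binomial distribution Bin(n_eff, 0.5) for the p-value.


Step 1: Discard zero differences. Original n = 13; n_eff = number of nonzero differences = 13.
Nonzero differences (with sign): +7, -5, +1, -1, +4, -1, -4, +5, +6, -8, +8, -8, -6
Step 2: Count signs: positive = 6, negative = 7.
Step 3: Under H0: P(positive) = 0.5, so the number of positives S ~ Bin(13, 0.5).
Step 4: Two-sided exact p-value = sum of Bin(13,0.5) probabilities at or below the observed probability = 1.000000.
Step 5: alpha = 0.05. fail to reject H0.

n_eff = 13, pos = 6, neg = 7, p = 1.000000, fail to reject H0.


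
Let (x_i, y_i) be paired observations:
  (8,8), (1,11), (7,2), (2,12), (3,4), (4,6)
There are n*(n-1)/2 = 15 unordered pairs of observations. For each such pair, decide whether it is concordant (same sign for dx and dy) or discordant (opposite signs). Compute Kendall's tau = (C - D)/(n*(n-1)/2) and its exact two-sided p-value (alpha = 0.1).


Step 1: Enumerate the 15 unordered pairs (i,j) with i<j and classify each by sign(x_j-x_i) * sign(y_j-y_i).
  (1,2):dx=-7,dy=+3->D; (1,3):dx=-1,dy=-6->C; (1,4):dx=-6,dy=+4->D; (1,5):dx=-5,dy=-4->C
  (1,6):dx=-4,dy=-2->C; (2,3):dx=+6,dy=-9->D; (2,4):dx=+1,dy=+1->C; (2,5):dx=+2,dy=-7->D
  (2,6):dx=+3,dy=-5->D; (3,4):dx=-5,dy=+10->D; (3,5):dx=-4,dy=+2->D; (3,6):dx=-3,dy=+4->D
  (4,5):dx=+1,dy=-8->D; (4,6):dx=+2,dy=-6->D; (5,6):dx=+1,dy=+2->C
Step 2: C = 5, D = 10, total pairs = 15.
Step 3: tau = (C - D)/(n(n-1)/2) = (5 - 10)/15 = -0.333333.
Step 4: Exact two-sided p-value (enumerate n! = 720 permutations of y under H0): p = 0.469444.
Step 5: alpha = 0.1. fail to reject H0.

tau_b = -0.3333 (C=5, D=10), p = 0.469444, fail to reject H0.


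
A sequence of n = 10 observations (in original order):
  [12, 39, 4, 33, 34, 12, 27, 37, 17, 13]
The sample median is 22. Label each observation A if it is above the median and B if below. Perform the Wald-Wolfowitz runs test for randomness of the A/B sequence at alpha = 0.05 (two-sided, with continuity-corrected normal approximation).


Step 1: Compute median = 22; label A = above, B = below.
Labels in order: BABAABAABB  (n_A = 5, n_B = 5)
Step 2: Count runs R = 7.
Step 3: Under H0 (random ordering), E[R] = 2*n_A*n_B/(n_A+n_B) + 1 = 2*5*5/10 + 1 = 6.0000.
        Var[R] = 2*n_A*n_B*(2*n_A*n_B - n_A - n_B) / ((n_A+n_B)^2 * (n_A+n_B-1)) = 2000/900 = 2.2222.
        SD[R] = 1.4907.
Step 4: Continuity-corrected z = (R - 0.5 - E[R]) / SD[R] = (7 - 0.5 - 6.0000) / 1.4907 = 0.3354.
Step 5: Two-sided p-value via normal approximation = 2*(1 - Phi(|z|)) = 0.737316.
Step 6: alpha = 0.05. fail to reject H0.

R = 7, z = 0.3354, p = 0.737316, fail to reject H0.


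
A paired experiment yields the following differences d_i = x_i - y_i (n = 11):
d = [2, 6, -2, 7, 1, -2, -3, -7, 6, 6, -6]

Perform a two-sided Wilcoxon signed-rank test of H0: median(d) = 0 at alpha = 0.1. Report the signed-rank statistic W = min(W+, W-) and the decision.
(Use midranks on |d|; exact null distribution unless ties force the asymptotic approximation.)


Step 1: Drop any zero differences (none here) and take |d_i|.
|d| = [2, 6, 2, 7, 1, 2, 3, 7, 6, 6, 6]
Step 2: Midrank |d_i| (ties get averaged ranks).
ranks: |2|->3, |6|->7.5, |2|->3, |7|->10.5, |1|->1, |2|->3, |3|->5, |7|->10.5, |6|->7.5, |6|->7.5, |6|->7.5
Step 3: Attach original signs; sum ranks with positive sign and with negative sign.
W+ = 3 + 7.5 + 10.5 + 1 + 7.5 + 7.5 = 37
W- = 3 + 3 + 5 + 10.5 + 7.5 = 29
(Check: W+ + W- = 66 should equal n(n+1)/2 = 66.)
Step 4: Test statistic W = min(W+, W-) = 29.
Step 5: Ties in |d|, so use the tie-corrected normal approximation.
        E[W] = n(n+1)/4 = 11*12/4 = 33.
        Tie groups: |d|=2 (t=3), |d|=6 (t=4), |d|=7 (t=2); sum(t^3 - t) = 90.
        Var[W] = n(n+1)(2n+1)/24 - sum(t^3-t)/48 = 3036/24 - 90/48 = 124.625.
        z = (W - E[W]) / sqrt(Var[W]) = (29 - 33) / 11.1636 = -0.3583.
        Two-sided p = 2*Phi(z) = 0.720112.
Step 6: alpha = 0.1. fail to reject H0.

W+ = 37, W- = 29, W = min = 29, p = 0.720112, fail to reject H0.


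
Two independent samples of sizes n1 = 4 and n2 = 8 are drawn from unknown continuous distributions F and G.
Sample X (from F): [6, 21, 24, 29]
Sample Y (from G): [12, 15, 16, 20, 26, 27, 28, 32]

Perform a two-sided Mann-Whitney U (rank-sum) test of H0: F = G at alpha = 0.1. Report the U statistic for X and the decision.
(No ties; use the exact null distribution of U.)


Step 1: Combine and sort all 12 observations; assign midranks.
sorted (value, group): (6,X), (12,Y), (15,Y), (16,Y), (20,Y), (21,X), (24,X), (26,Y), (27,Y), (28,Y), (29,X), (32,Y)
ranks: 6->1, 12->2, 15->3, 16->4, 20->5, 21->6, 24->7, 26->8, 27->9, 28->10, 29->11, 32->12
Step 2: Rank sum for X: R1 = 1 + 6 + 7 + 11 = 25.
Step 3: U_X = R1 - n1(n1+1)/2 = 25 - 4*5/2 = 25 - 10 = 15.
       U_Y = n1*n2 - U_X = 32 - 15 = 17.
Step 4: No ties, so the exact null distribution of U (based on enumerating the C(12,4) = 495 equally likely rank assignments) gives the two-sided p-value.
Step 5: p-value = 0.933333; compare to alpha = 0.1. fail to reject H0.

U_X = 15, p = 0.933333, fail to reject H0 at alpha = 0.1.


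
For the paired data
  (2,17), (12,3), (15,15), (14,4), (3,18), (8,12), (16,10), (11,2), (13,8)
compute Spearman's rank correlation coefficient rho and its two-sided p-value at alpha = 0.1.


Step 1: Rank x and y separately (midranks; no ties here).
rank(x): 2->1, 12->5, 15->8, 14->7, 3->2, 8->3, 16->9, 11->4, 13->6
rank(y): 17->8, 3->2, 15->7, 4->3, 18->9, 12->6, 10->5, 2->1, 8->4
Step 2: d_i = R_x(i) - R_y(i); compute d_i^2.
  (1-8)^2=49, (5-2)^2=9, (8-7)^2=1, (7-3)^2=16, (2-9)^2=49, (3-6)^2=9, (9-5)^2=16, (4-1)^2=9, (6-4)^2=4
sum(d^2) = 162.
Step 3: rho = 1 - 6*162 / (9*(9^2 - 1)) = 1 - 972/720 = -0.350000.
Step 4: Under H0, t = rho * sqrt((n-2)/(1-rho^2)) = -0.9885 ~ t(7).
Step 5: Two-sided p-value from the t-distribution with 7 df = 0.355820.
Step 6: alpha = 0.1. fail to reject H0.

rho = -0.3500, p = 0.355820, fail to reject H0 at alpha = 0.1.


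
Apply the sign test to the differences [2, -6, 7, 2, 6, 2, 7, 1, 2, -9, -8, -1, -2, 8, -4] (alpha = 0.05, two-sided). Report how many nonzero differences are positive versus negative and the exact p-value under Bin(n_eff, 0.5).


Step 1: Discard zero differences. Original n = 15; n_eff = number of nonzero differences = 15.
Nonzero differences (with sign): +2, -6, +7, +2, +6, +2, +7, +1, +2, -9, -8, -1, -2, +8, -4
Step 2: Count signs: positive = 9, negative = 6.
Step 3: Under H0: P(positive) = 0.5, so the number of positives S ~ Bin(15, 0.5).
Step 4: Two-sided exact p-value = sum of Bin(15,0.5) probabilities at or below the observed probability = 0.607239.
Step 5: alpha = 0.05. fail to reject H0.

n_eff = 15, pos = 9, neg = 6, p = 0.607239, fail to reject H0.


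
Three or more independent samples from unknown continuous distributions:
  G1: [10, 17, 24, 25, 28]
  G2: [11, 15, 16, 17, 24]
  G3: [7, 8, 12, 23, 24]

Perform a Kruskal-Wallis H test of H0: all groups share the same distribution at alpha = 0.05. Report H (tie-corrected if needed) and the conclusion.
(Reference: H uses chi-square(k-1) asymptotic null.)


Step 1: Combine all N = 15 observations and assign midranks.
sorted (value, group, rank): (7,G3,1), (8,G3,2), (10,G1,3), (11,G2,4), (12,G3,5), (15,G2,6), (16,G2,7), (17,G1,8.5), (17,G2,8.5), (23,G3,10), (24,G1,12), (24,G2,12), (24,G3,12), (25,G1,14), (28,G1,15)
Step 2: Sum ranks within each group.
R_1 = 52.5 (n_1 = 5)
R_2 = 37.5 (n_2 = 5)
R_3 = 30 (n_3 = 5)
Step 3: H = 12/(N(N+1)) * sum(R_i^2/n_i) - 3(N+1)
     = 12/(15*16) * (52.5^2/5 + 37.5^2/5 + 30^2/5) - 3*16
     = 0.050000 * 1012.5 - 48
     = 2.625000.
Step 4: Ties present; correction factor C = 1 - 30/(15^3 - 15) = 0.991071. Corrected H = 2.625000 / 0.991071 = 2.648649.
Step 5: Under H0, H ~ chi^2(2); p-value = 0.265983.
Step 6: alpha = 0.05. fail to reject H0.

H = 2.6486, df = 2, p = 0.265983, fail to reject H0.


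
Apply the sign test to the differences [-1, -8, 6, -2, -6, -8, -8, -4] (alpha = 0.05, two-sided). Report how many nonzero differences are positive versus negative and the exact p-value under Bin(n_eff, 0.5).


Step 1: Discard zero differences. Original n = 8; n_eff = number of nonzero differences = 8.
Nonzero differences (with sign): -1, -8, +6, -2, -6, -8, -8, -4
Step 2: Count signs: positive = 1, negative = 7.
Step 3: Under H0: P(positive) = 0.5, so the number of positives S ~ Bin(8, 0.5).
Step 4: Two-sided exact p-value = sum of Bin(8,0.5) probabilities at or below the observed probability = 0.070312.
Step 5: alpha = 0.05. fail to reject H0.

n_eff = 8, pos = 1, neg = 7, p = 0.070312, fail to reject H0.


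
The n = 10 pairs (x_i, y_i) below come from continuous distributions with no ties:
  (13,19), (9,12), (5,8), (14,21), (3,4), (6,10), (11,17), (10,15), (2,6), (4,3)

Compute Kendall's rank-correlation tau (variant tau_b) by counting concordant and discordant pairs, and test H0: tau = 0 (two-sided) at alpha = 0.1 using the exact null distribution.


Step 1: Enumerate the 45 unordered pairs (i,j) with i<j and classify each by sign(x_j-x_i) * sign(y_j-y_i).
  (1,2):dx=-4,dy=-7->C; (1,3):dx=-8,dy=-11->C; (1,4):dx=+1,dy=+2->C; (1,5):dx=-10,dy=-15->C
  (1,6):dx=-7,dy=-9->C; (1,7):dx=-2,dy=-2->C; (1,8):dx=-3,dy=-4->C; (1,9):dx=-11,dy=-13->C
  (1,10):dx=-9,dy=-16->C; (2,3):dx=-4,dy=-4->C; (2,4):dx=+5,dy=+9->C; (2,5):dx=-6,dy=-8->C
  (2,6):dx=-3,dy=-2->C; (2,7):dx=+2,dy=+5->C; (2,8):dx=+1,dy=+3->C; (2,9):dx=-7,dy=-6->C
  (2,10):dx=-5,dy=-9->C; (3,4):dx=+9,dy=+13->C; (3,5):dx=-2,dy=-4->C; (3,6):dx=+1,dy=+2->C
  (3,7):dx=+6,dy=+9->C; (3,8):dx=+5,dy=+7->C; (3,9):dx=-3,dy=-2->C; (3,10):dx=-1,dy=-5->C
  (4,5):dx=-11,dy=-17->C; (4,6):dx=-8,dy=-11->C; (4,7):dx=-3,dy=-4->C; (4,8):dx=-4,dy=-6->C
  (4,9):dx=-12,dy=-15->C; (4,10):dx=-10,dy=-18->C; (5,6):dx=+3,dy=+6->C; (5,7):dx=+8,dy=+13->C
  (5,8):dx=+7,dy=+11->C; (5,9):dx=-1,dy=+2->D; (5,10):dx=+1,dy=-1->D; (6,7):dx=+5,dy=+7->C
  (6,8):dx=+4,dy=+5->C; (6,9):dx=-4,dy=-4->C; (6,10):dx=-2,dy=-7->C; (7,8):dx=-1,dy=-2->C
  (7,9):dx=-9,dy=-11->C; (7,10):dx=-7,dy=-14->C; (8,9):dx=-8,dy=-9->C; (8,10):dx=-6,dy=-12->C
  (9,10):dx=+2,dy=-3->D
Step 2: C = 42, D = 3, total pairs = 45.
Step 3: tau = (C - D)/(n(n-1)/2) = (42 - 3)/45 = 0.866667.
Step 4: Exact two-sided p-value (enumerate n! = 3628800 permutations of y under H0): p = 0.000115.
Step 5: alpha = 0.1. reject H0.

tau_b = 0.8667 (C=42, D=3), p = 0.000115, reject H0.


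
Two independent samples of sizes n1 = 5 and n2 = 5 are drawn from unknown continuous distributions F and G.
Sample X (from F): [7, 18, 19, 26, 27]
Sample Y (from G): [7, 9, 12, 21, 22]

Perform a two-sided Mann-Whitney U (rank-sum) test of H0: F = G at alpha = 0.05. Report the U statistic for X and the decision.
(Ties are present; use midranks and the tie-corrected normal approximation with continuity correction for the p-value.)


Step 1: Combine and sort all 10 observations; assign midranks.
sorted (value, group): (7,X), (7,Y), (9,Y), (12,Y), (18,X), (19,X), (21,Y), (22,Y), (26,X), (27,X)
ranks: 7->1.5, 7->1.5, 9->3, 12->4, 18->5, 19->6, 21->7, 22->8, 26->9, 27->10
Step 2: Rank sum for X: R1 = 1.5 + 5 + 6 + 9 + 10 = 31.5.
Step 3: U_X = R1 - n1(n1+1)/2 = 31.5 - 5*6/2 = 31.5 - 15 = 16.5.
       U_Y = n1*n2 - U_X = 25 - 16.5 = 8.5.
Step 4: Ties are present, so use the tie-corrected normal approximation (with continuity correction) for the p-value.
Step 5: p-value = 0.463344; compare to alpha = 0.05. fail to reject H0.

U_X = 16.5, p = 0.463344, fail to reject H0 at alpha = 0.05.


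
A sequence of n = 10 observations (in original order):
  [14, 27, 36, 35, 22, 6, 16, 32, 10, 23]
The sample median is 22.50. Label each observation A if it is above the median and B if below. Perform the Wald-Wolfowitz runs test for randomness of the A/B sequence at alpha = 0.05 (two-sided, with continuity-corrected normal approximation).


Step 1: Compute median = 22.50; label A = above, B = below.
Labels in order: BAAABBBABA  (n_A = 5, n_B = 5)
Step 2: Count runs R = 6.
Step 3: Under H0 (random ordering), E[R] = 2*n_A*n_B/(n_A+n_B) + 1 = 2*5*5/10 + 1 = 6.0000.
        Var[R] = 2*n_A*n_B*(2*n_A*n_B - n_A - n_B) / ((n_A+n_B)^2 * (n_A+n_B-1)) = 2000/900 = 2.2222.
        SD[R] = 1.4907.
Step 4: R = E[R], so z = 0 with no continuity correction.
Step 5: Two-sided p-value via normal approximation = 2*(1 - Phi(|z|)) = 1.000000.
Step 6: alpha = 0.05. fail to reject H0.

R = 6, z = 0.0000, p = 1.000000, fail to reject H0.


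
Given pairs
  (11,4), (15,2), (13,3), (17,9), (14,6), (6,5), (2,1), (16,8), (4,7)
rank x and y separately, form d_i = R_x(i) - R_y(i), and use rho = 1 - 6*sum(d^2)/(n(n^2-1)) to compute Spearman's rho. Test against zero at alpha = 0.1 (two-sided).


Step 1: Rank x and y separately (midranks; no ties here).
rank(x): 11->4, 15->7, 13->5, 17->9, 14->6, 6->3, 2->1, 16->8, 4->2
rank(y): 4->4, 2->2, 3->3, 9->9, 6->6, 5->5, 1->1, 8->8, 7->7
Step 2: d_i = R_x(i) - R_y(i); compute d_i^2.
  (4-4)^2=0, (7-2)^2=25, (5-3)^2=4, (9-9)^2=0, (6-6)^2=0, (3-5)^2=4, (1-1)^2=0, (8-8)^2=0, (2-7)^2=25
sum(d^2) = 58.
Step 3: rho = 1 - 6*58 / (9*(9^2 - 1)) = 1 - 348/720 = 0.516667.
Step 4: Under H0, t = rho * sqrt((n-2)/(1-rho^2)) = 1.5966 ~ t(7).
Step 5: Two-sided p-value from the t-distribution with 7 df = 0.154390.
Step 6: alpha = 0.1. fail to reject H0.

rho = 0.5167, p = 0.154390, fail to reject H0 at alpha = 0.1.


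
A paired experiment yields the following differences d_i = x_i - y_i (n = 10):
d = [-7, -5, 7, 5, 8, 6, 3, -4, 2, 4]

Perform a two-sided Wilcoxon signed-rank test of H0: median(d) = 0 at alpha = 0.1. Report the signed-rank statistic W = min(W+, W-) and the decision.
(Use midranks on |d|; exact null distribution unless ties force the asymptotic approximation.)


Step 1: Drop any zero differences (none here) and take |d_i|.
|d| = [7, 5, 7, 5, 8, 6, 3, 4, 2, 4]
Step 2: Midrank |d_i| (ties get averaged ranks).
ranks: |7|->8.5, |5|->5.5, |7|->8.5, |5|->5.5, |8|->10, |6|->7, |3|->2, |4|->3.5, |2|->1, |4|->3.5
Step 3: Attach original signs; sum ranks with positive sign and with negative sign.
W+ = 8.5 + 5.5 + 10 + 7 + 2 + 1 + 3.5 = 37.5
W- = 8.5 + 5.5 + 3.5 = 17.5
(Check: W+ + W- = 55 should equal n(n+1)/2 = 55.)
Step 4: Test statistic W = min(W+, W-) = 17.5.
Step 5: Ties in |d|, so use the tie-corrected normal approximation.
        E[W] = n(n+1)/4 = 10*11/4 = 27.5.
        Tie groups: |d|=4 (t=2), |d|=5 (t=2), |d|=7 (t=2); sum(t^3 - t) = 18.
        Var[W] = n(n+1)(2n+1)/24 - sum(t^3-t)/48 = 2310/24 - 18/48 = 95.875.
        z = (W - E[W]) / sqrt(Var[W]) = (17.5 - 27.5) / 9.7916 = -1.0213.
        Two-sided p = 2*Phi(z) = 0.307119.
Step 6: alpha = 0.1. fail to reject H0.

W+ = 37.5, W- = 17.5, W = min = 17.5, p = 0.307119, fail to reject H0.


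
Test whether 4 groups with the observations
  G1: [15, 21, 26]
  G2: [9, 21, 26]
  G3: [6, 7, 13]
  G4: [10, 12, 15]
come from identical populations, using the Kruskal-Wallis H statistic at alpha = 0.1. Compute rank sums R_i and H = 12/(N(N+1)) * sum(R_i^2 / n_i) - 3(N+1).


Step 1: Combine all N = 12 observations and assign midranks.
sorted (value, group, rank): (6,G3,1), (7,G3,2), (9,G2,3), (10,G4,4), (12,G4,5), (13,G3,6), (15,G1,7.5), (15,G4,7.5), (21,G1,9.5), (21,G2,9.5), (26,G1,11.5), (26,G2,11.5)
Step 2: Sum ranks within each group.
R_1 = 28.5 (n_1 = 3)
R_2 = 24 (n_2 = 3)
R_3 = 9 (n_3 = 3)
R_4 = 16.5 (n_4 = 3)
Step 3: H = 12/(N(N+1)) * sum(R_i^2/n_i) - 3(N+1)
     = 12/(12*13) * (28.5^2/3 + 24^2/3 + 9^2/3 + 16.5^2/3) - 3*13
     = 0.076923 * 580.5 - 39
     = 5.653846.
Step 4: Ties present; correction factor C = 1 - 18/(12^3 - 12) = 0.989510. Corrected H = 5.653846 / 0.989510 = 5.713781.
Step 5: Under H0, H ~ chi^2(3); p-value = 0.126397.
Step 6: alpha = 0.1. fail to reject H0.

H = 5.7138, df = 3, p = 0.126397, fail to reject H0.


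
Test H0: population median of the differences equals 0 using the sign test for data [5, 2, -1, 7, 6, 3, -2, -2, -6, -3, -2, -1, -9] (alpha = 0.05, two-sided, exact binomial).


Step 1: Discard zero differences. Original n = 13; n_eff = number of nonzero differences = 13.
Nonzero differences (with sign): +5, +2, -1, +7, +6, +3, -2, -2, -6, -3, -2, -1, -9
Step 2: Count signs: positive = 5, negative = 8.
Step 3: Under H0: P(positive) = 0.5, so the number of positives S ~ Bin(13, 0.5).
Step 4: Two-sided exact p-value = sum of Bin(13,0.5) probabilities at or below the observed probability = 0.581055.
Step 5: alpha = 0.05. fail to reject H0.

n_eff = 13, pos = 5, neg = 8, p = 0.581055, fail to reject H0.


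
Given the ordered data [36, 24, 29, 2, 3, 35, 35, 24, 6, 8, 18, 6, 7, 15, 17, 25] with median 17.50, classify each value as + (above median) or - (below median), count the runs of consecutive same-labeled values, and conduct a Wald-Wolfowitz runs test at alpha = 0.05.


Step 1: Compute median = 17.50; label A = above, B = below.
Labels in order: AAABBAAABBABBBBA  (n_A = 8, n_B = 8)
Step 2: Count runs R = 7.
Step 3: Under H0 (random ordering), E[R] = 2*n_A*n_B/(n_A+n_B) + 1 = 2*8*8/16 + 1 = 9.0000.
        Var[R] = 2*n_A*n_B*(2*n_A*n_B - n_A - n_B) / ((n_A+n_B)^2 * (n_A+n_B-1)) = 14336/3840 = 3.7333.
        SD[R] = 1.9322.
Step 4: Continuity-corrected z = (R + 0.5 - E[R]) / SD[R] = (7 + 0.5 - 9.0000) / 1.9322 = -0.7763.
Step 5: Two-sided p-value via normal approximation = 2*(1 - Phi(|z|)) = 0.437558.
Step 6: alpha = 0.05. fail to reject H0.

R = 7, z = -0.7763, p = 0.437558, fail to reject H0.


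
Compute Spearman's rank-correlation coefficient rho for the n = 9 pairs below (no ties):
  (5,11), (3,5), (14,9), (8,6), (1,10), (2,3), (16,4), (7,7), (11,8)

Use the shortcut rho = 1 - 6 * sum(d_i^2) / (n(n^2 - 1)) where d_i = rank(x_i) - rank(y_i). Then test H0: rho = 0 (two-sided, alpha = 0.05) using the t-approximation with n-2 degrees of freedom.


Step 1: Rank x and y separately (midranks; no ties here).
rank(x): 5->4, 3->3, 14->8, 8->6, 1->1, 2->2, 16->9, 7->5, 11->7
rank(y): 11->9, 5->3, 9->7, 6->4, 10->8, 3->1, 4->2, 7->5, 8->6
Step 2: d_i = R_x(i) - R_y(i); compute d_i^2.
  (4-9)^2=25, (3-3)^2=0, (8-7)^2=1, (6-4)^2=4, (1-8)^2=49, (2-1)^2=1, (9-2)^2=49, (5-5)^2=0, (7-6)^2=1
sum(d^2) = 130.
Step 3: rho = 1 - 6*130 / (9*(9^2 - 1)) = 1 - 780/720 = -0.083333.
Step 4: Under H0, t = rho * sqrt((n-2)/(1-rho^2)) = -0.2212 ~ t(7).
Step 5: Two-sided p-value from the t-distribution with 7 df = 0.831214.
Step 6: alpha = 0.05. fail to reject H0.

rho = -0.0833, p = 0.831214, fail to reject H0 at alpha = 0.05.
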